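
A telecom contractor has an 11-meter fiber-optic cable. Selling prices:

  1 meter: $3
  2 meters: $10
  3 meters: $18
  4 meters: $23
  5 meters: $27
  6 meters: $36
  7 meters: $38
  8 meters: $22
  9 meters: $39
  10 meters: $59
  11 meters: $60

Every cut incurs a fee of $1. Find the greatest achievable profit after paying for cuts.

62

Let v[k] be the best obtainable value from length k. For each k, try every first piece i and keep the best of price[i] + v[k−i] minus the 1 cut fee when i<k.
v[1] = 3
v[2] = max(3+3-1, 10+0) = 10
v[3] = max(3+10-1, 10+3-1, 18+0) = 18
v[4] = max(3+18-1, 10+10-1, 18+3-1, 23+0) = 23
v[5] = max(3+23-1, 10+18-1, 18+10-1, 23+3-1, 27+0) = 27
v[6] = max(3+27-1, 10+23-1, 18+18-1, 23+10-1, 27+3-1, 36+0) = 36
v[7] = max(3+36-1, 10+27-1, 18+23-1, …, 36+3-1, 38+0) = 40
v[8] = max(3+40-1, 10+36-1, 18+27-1, …, 38+3-1, 22+0) = 45
v[9] = max(3+45-1, 10+40-1, 18+36-1, …, 22+3-1, 39+0) = 53
v[10] = max(3+53-1, 10+45-1, 18+40-1, …, 39+3-1, 59+0) = 59
v[11] = max(3+59-1, 10+53-1, 18+45-1, …, 59+3-1, 60+0) = 62
One optimal plan: pieces 6 + 3 + 2 (2 cuts) → $64 − $2 = $62.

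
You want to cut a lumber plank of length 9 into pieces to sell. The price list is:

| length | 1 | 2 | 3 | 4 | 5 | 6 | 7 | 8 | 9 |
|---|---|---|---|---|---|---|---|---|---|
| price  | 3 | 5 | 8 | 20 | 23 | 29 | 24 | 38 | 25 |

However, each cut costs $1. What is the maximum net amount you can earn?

42

Build v[k] bottom-up: v[k] = max over allowed piece i of (p[i] + v[k−i]) − 1 per cut.
v[1] = 3
v[2] = max(3+3-1, 5+0) = 5
v[3] = max(3+5-1, 5+3-1, 8+0) = 8
v[4] = max(3+8-1, 5+5-1, 8+3-1, 20+0) = 20
v[5] = max(3+20-1, 5+8-1, 8+5-1, 20+3-1, 23+0) = 23
v[6] = max(3+23-1, 5+20-1, 8+8-1, 20+5-1, 23+3-1, 29+0) = 29
v[7] = max(3+29-1, 5+23-1, 8+20-1, …, 29+3-1, 24+0) = 31
v[8] = max(3+31-1, 5+29-1, 8+23-1, …, 24+3-1, 38+0) = 39
v[9] = max(3+39-1, 5+31-1, 8+29-1, …, 38+3-1, 25+0) = 42
One optimal plan: pieces 5 + 4 (1 cut) → $43 − $1 = $42.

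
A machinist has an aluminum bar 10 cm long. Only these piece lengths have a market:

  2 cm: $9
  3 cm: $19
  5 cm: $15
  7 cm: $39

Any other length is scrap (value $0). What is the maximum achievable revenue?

Let r[k] be the best obtainable value from length k. For each k, try every first piece i and keep the best of price[i] + r[k−i].
r[1] = 0
r[2] = 9
r[3] = max(9+0, 19+0) = 19
r[4] = max(9+9, 19+0) = 19
r[5] = max(9+19, 19+9, 15+0) = 28
r[6] = max(9+19, 19+19, 15+0) = 38
r[7] = max(9+28, 19+19, 15+9, 39+0) = 39
r[8] = max(9+38, 19+28, 15+19, 39+0) = 47
r[9] = max(9+39, 19+38, 15+19, 39+9) = 57
r[10] = max(9+47, 19+39, 15+28, 39+19) = 58
One optimal cutting: 7 + 3 → $58.

58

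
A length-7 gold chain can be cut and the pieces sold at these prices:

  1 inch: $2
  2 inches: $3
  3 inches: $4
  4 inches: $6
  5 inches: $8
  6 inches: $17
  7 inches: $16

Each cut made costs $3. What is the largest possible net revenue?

Build net[k] bottom-up: net[k] = max over allowed piece i of (p[i] + net[k−i]) − 3 per cut.
net[1] = 2
net[2] = max(2+2-3, 3+0) = 3
net[3] = max(2+3-3, 3+2-3, 4+0) = 4
net[4] = max(2+4-3, 3+3-3, 4+2-3, 6+0) = 6
net[5] = max(2+6-3, 3+4-3, 4+3-3, 6+2-3, 8+0) = 8
net[6] = max(2+8-3, 3+6-3, 4+4-3, 6+3-3, 8+2-3, 17+0) = 17
net[7] = max(2+17-3, 3+8-3, 4+6-3, …, 17+2-3, 16+0) = 16
One optimal plan: pieces 6 + 1 (1 cut) → $19 − $3 = $16.

16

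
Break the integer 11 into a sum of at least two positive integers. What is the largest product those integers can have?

54

Let prod[k] be the best product for length k (with at least one cut). For each first piece i, the rest contributes max(k−i, prod[k−i]).
prod[2] = 1*max(1,0) = 1*1 = 1
prod[3] = 1*max(2,1) = 1*2 = 2
prod[4] = 2*max(2,1) = 2*2 = 4
prod[5] = 2*max(3,2) = 2*3 = 6
prod[6] = 3*max(3,2) = 3*3 = 9
prod[7] = 2*max(5,6) = 2*6 = 12
prod[8] = 2*max(6,9) = 2*9 = 18
prod[9] = 3*max(6,9) = 3*9 = 27
prod[10] = 2*max(8,18) = 2*18 = 36
prod[11] = 2*max(9,27) = 2*27 = 54
One optimal split: 3 + 3 + 3 + 2; product 3*3*3*2 = 54.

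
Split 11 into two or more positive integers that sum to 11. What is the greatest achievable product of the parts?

Let P[k] be the best product for length k (with at least one cut). For each first piece i, the rest contributes max(k−i, P[k−i]).
P[2] = 1*max(1,0) = 1*1 = 1
P[3] = 1*max(2,1) = 1*2 = 2
P[4] = 2*max(2,1) = 2*2 = 4
P[5] = 2*max(3,2) = 2*3 = 6
P[6] = 3*max(3,2) = 3*3 = 9
P[7] = 2*max(5,6) = 2*6 = 12
P[8] = 2*max(6,9) = 2*9 = 18
P[9] = 3*max(6,9) = 3*9 = 27
P[10] = 2*max(8,18) = 2*18 = 36
P[11] = 2*max(9,27) = 2*27 = 54
One optimal split: 3 + 3 + 3 + 2; product 3*3*3*2 = 54.

54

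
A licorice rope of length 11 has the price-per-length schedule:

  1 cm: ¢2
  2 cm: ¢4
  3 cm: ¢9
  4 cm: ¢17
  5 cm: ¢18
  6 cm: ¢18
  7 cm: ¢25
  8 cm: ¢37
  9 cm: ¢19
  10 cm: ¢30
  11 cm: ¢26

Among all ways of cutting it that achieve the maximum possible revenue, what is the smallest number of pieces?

2

Consider every possible first cut. r[k] is the best of p[i]+r[k−i] over all sellable i≤k.
r[1] = 2
r[2] = 4  (first piece 1, then r[1]=2)
r[3] = 9
r[4] = 17
r[5] = 19  (first piece 1, then r[4]=17)
r[6] = 21  (first piece 1, then r[5]=19)
r[7] = 26  (first piece 3, then r[4]=17)
r[8] = 37
r[9] = 39  (first piece 1, then r[8]=37)
r[10] = 41  (first piece 1, then r[9]=39)
r[11] = 46  (first piece 3, then r[8]=37)
Maximum revenue is ¢46.
Now minimize piece count subject to staying optimal: for each k, pieces[k] = 1 + min over i with p[i]+r[k−i]=r[k] of pieces[k−i].
pieces[8] = 1
pieces[9] = 2
pieces[10] = 2
pieces[11] = 2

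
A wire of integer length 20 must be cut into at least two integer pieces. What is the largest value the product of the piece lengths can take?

1458

Let prod[k] be the best product for length k (with at least one cut). For each first piece i, the rest contributes max(k−i, prod[k−i]).
prod[2] = 1×max(1,0) = 1×1 = 1
prod[3] = 1×max(2,1) = 1×2 = 2
prod[4] = 2×max(2,1) = 2×2 = 4
prod[5] = 2×max(3,2) = 2×3 = 6
prod[6] = 3×max(3,2) = 3×3 = 9
prod[7] = 2×max(5,6) = 2×6 = 12
prod[8] = 2×max(6,9) = 2×9 = 18
prod[9] = 3×max(6,9) = 3×9 = 27
prod[10] = 2×max(8,18) = 2×18 = 36
prod[11] = 2×max(9,27) = 2×27 = 54
prod[12] = 3×max(9,27) = 3×27 = 81
prod[13] = 2×max(11,54) = 2×54 = 108
prod[14] = 2×max(12,81) = 2×81 = 162
prod[15] = 3×max(12,81) = 3×81 = 243
prod[16] = 2×max(14,162) = 2×162 = 324
prod[17] = 2×max(15,243) = 2×243 = 486
prod[18] = 3×max(15,243) = 3×243 = 729
prod[19] = 2×max(17,486) = 2×486 = 972
prod[20] = 2×max(18,729) = 2×729 = 1458
One optimal split: 3 + 3 + 3 + 3 + 3 + 3 + 2; product 3×3×3×3×3×3×2 = 1458.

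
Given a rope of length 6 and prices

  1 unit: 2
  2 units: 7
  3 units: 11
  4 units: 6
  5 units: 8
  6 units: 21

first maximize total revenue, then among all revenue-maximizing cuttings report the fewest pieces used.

Build r[k] bottom-up: r[k] = max over allowed piece i of (p[i] + r[k−i]).
r[1] = 2
r[2] = max(2+2, 7+0) = 7
r[3] = max(2+7, 7+2, 11+0) = 11
r[4] = max(2+11, 7+7, 11+2, 6+0) = 14
r[5] = max(2+14, 7+11, 11+7, 6+2, 8+0) = 18
r[6] = max(2+18, 7+14, 11+11, 6+7, 8+2, 21+0) = 22
Maximum revenue is 22.
Now minimize piece count subject to staying optimal: for each k, pieces[k] = 1 + min over i with p[i]+r[k−i]=r[k] of pieces[k−i].
pieces[3] = 1
pieces[4] = 2
pieces[5] = 2
pieces[6] = 2

2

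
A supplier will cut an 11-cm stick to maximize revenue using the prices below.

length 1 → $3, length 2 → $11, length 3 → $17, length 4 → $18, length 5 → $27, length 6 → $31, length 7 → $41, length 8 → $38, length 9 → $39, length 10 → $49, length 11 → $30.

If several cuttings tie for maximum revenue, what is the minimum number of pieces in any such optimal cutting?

3

Let r[k] be the best obtainable value from length k. For each k, try every first piece i and keep the best of price[i] + r[k−i].
r[1] = 3
r[2] = 11
r[3] = 17
r[4] = 22  (first piece 2, then r[2]=11)
r[5] = 28  (first piece 2, then r[3]=17)
r[6] = 34  (first piece 3, then r[3]=17)
r[7] = 41
r[8] = 45  (first piece 2, then r[6]=34)
r[9] = 52  (first piece 2, then r[7]=41)
r[10] = 58  (first piece 3, then r[7]=41)
r[11] = 63  (first piece 2, then r[9]=52)
Maximum revenue is $63.
Now minimize piece count subject to staying optimal: for each k, pieces[k] = 1 + min over i with p[i]+r[k−i]=r[k] of pieces[k−i].
pieces[8] = 3
pieces[9] = 2
pieces[10] = 2
pieces[11] = 3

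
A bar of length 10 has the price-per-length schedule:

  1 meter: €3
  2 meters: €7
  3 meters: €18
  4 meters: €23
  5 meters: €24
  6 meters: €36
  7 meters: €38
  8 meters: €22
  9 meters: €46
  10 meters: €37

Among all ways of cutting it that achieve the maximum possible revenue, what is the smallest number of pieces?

Build r[k] bottom-up: r[k] = max over allowed piece i of (p[i] + r[k−i]).
r[1] = 3
r[2] = max(3+3, 7+0) = 7
r[3] = max(3+7, 7+3, 18+0) = 18
r[4] = max(3+18, 7+7, 18+3, 23+0) = 23
r[5] = max(3+23, 7+18, 18+7, 23+3, 24+0) = 26
r[6] = max(3+26, 7+23, 18+18, 23+7, 24+3, 36+0) = 36
r[7] = max(3+36, 7+26, 18+23, …, 36+3, 38+0) = 41
r[8] = max(3+41, 7+36, 18+26, …, 38+3, 22+0) = 46
r[9] = max(3+46, 7+41, 18+36, …, 22+3, 46+0) = 54
r[10] = max(3+54, 7+46, 18+41, …, 46+3, 37+0) = 59
Maximum revenue is €59.
Now minimize piece count subject to staying optimal: for each k, pieces[k] = 1 + min over i with p[i]+r[k−i]=r[k] of pieces[k−i].
pieces[7] = 2
pieces[8] = 2
pieces[9] = 2
pieces[10] = 2

2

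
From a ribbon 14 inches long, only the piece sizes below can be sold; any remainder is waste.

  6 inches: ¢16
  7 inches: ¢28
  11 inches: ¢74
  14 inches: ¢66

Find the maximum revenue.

74

Consider every possible first cut. f[k] is the best of p[i]+f[k−i] over all sellable i≤k.
f[1] = 0
f[2] = 0
f[3] = 0
f[4] = 0
f[5] = 0
f[6] = 16
f[7] = 28
f[8] = 28
f[9] = 28
f[10] = 28
f[11] = 74
f[12] = 74
f[13] = 74
f[14] = 74
One optimal cutting: pieces 11 with 3 inches of scrap → ¢74.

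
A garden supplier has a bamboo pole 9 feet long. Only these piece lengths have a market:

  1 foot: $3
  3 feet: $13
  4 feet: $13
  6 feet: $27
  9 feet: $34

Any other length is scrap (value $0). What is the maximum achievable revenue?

40

Let best[k] be the best obtainable value from length k. For each k, try every first piece i and keep the best of price[i] + best[k−i].
best[1] = 3
best[2] = 6  (first piece 1, then best[1]=3)
best[3] = 13
best[4] = 16  (first piece 1, then best[3]=13)
best[5] = 19  (first piece 1, then best[4]=16)
best[6] = 27
best[7] = 30  (first piece 1, then best[6]=27)
best[8] = 33  (first piece 1, then best[7]=30)
best[9] = 40  (first piece 3, then best[6]=27)
One optimal cutting: 6 + 3 → $40.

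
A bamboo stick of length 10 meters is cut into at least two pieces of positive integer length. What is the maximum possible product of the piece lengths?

Let g[k] be the best product for length k (with at least one cut). For each first piece i, the rest contributes max(k−i, g[k−i]).
g[2] = 1×max(1,0) = 1×1 = 1
g[3] = 1×max(2,1) = 1×2 = 2
g[4] = 2×max(2,1) = 2×2 = 4
g[5] = 2×max(3,2) = 2×3 = 6
g[6] = 3×max(3,2) = 3×3 = 9
g[7] = 2×max(5,6) = 2×6 = 12
g[8] = 2×max(6,9) = 2×9 = 18
g[9] = 3×max(6,9) = 3×9 = 27
g[10] = 2×max(8,18) = 2×18 = 36
One optimal split: 3 + 3 + 2 + 2; product 3×3×2×2 = 36.

36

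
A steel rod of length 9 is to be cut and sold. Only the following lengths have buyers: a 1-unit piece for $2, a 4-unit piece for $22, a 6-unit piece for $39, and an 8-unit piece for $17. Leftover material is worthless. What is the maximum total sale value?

46

Let best[k] be the best obtainable value from length k. For each k, try every first piece i and keep the best of price[i] + best[k−i].
best[1] = 2
best[2] = 4  (first piece 1, then best[1]=2)
best[3] = 6  (first piece 1, then best[2]=4)
best[4] = max(2+6, 22+0) = 22
best[5] = max(2+22, 22+2) = 24
best[6] = max(2+24, 22+4, 39+0) = 39
best[7] = max(2+39, 22+6, 39+2) = 41
best[8] = max(2+41, 22+22, 39+4, 17+0) = 44
best[9] = max(2+44, 22+24, 39+6, 17+2) = 46
One optimal cutting: 4 + 4 + 1 → $46.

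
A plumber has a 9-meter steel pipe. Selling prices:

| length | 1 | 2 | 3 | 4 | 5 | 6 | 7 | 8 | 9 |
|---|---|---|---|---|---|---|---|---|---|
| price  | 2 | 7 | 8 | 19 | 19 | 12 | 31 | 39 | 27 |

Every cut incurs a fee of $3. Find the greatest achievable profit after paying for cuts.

Build r[k] bottom-up: r[k] = max over allowed piece i of (p[i] + r[k−i]) − 3 per cut.
r[1] = 2
r[2] = max(2+2-3, 7+0) = 7
r[3] = max(2+7-3, 7+2-3, 8+0) = 8
r[4] = max(2+8-3, 7+7-3, 8+2-3, 19+0) = 19
r[5] = max(2+19-3, 7+8-3, 8+7-3, 19+2-3, 19+0) = 19
r[6] = max(2+19-3, 7+19-3, 8+8-3, 19+7-3, 19+2-3, 12+0) = 23
r[7] = max(2+23-3, 7+19-3, 8+19-3, …, 12+2-3, 31+0) = 31
r[8] = max(2+31-3, 7+23-3, 8+19-3, …, 31+2-3, 39+0) = 39
r[9] = max(2+39-3, 7+31-3, 8+23-3, …, 39+2-3, 27+0) = 38
One optimal plan: pieces 8 + 1 (1 cut) → $41 − $3 = $38.

38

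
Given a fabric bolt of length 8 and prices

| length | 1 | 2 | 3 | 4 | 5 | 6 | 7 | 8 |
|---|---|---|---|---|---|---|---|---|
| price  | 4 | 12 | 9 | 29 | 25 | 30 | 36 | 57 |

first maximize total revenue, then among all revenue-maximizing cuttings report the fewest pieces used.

2

Consider every possible first cut. r[k] is the best of p[i]+r[k−i] over all sellable i≤k.
r[1] = 4
r[2] = max(4+4, 12+0) = 12
r[3] = max(4+12, 12+4, 9+0) = 16
r[4] = max(4+16, 12+12, 9+4, 29+0) = 29
r[5] = max(4+29, 12+16, 9+12, 29+4, 25+0) = 33
r[6] = max(4+33, 12+29, 9+16, 29+12, 25+4, 30+0) = 41
r[7] = max(4+41, 12+33, 9+29, …, 30+4, 36+0) = 45
r[8] = max(4+45, 12+41, 9+33, …, 36+4, 57+0) = 58
Maximum revenue is $58.
Now minimize piece count subject to staying optimal: for each k, pieces[k] = 1 + min over i with p[i]+r[k−i]=r[k] of pieces[k−i].
pieces[5] = 2
pieces[6] = 2
pieces[7] = 3
pieces[8] = 2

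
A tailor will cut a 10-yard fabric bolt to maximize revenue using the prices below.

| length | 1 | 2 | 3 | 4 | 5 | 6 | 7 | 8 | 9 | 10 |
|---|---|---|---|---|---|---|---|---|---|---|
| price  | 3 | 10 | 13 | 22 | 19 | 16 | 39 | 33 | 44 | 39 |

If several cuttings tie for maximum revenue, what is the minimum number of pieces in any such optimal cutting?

3

Let r[k] be the best obtainable value from length k. For each k, try every first piece i and keep the best of price[i] + r[k−i].
r[1] = 3
r[2] = 10
r[3] = 13  (first piece 1, then r[2]=10)
r[4] = 22
r[5] = 25  (first piece 1, then r[4]=22)
r[6] = 32  (first piece 2, then r[4]=22)
r[7] = 39
r[8] = 44  (first piece 4, then r[4]=22)
r[9] = 49  (first piece 2, then r[7]=39)
r[10] = 54  (first piece 2, then r[8]=44)
Maximum revenue is $54.
Now minimize piece count subject to staying optimal: for each k, pieces[k] = 1 + min over i with p[i]+r[k−i]=r[k] of pieces[k−i].
pieces[7] = 1
pieces[8] = 2
pieces[9] = 2
pieces[10] = 3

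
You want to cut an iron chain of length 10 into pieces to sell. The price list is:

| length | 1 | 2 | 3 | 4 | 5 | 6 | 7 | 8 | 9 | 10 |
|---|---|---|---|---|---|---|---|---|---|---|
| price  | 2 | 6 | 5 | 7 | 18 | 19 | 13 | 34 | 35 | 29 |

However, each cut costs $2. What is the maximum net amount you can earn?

38

Consider every possible first cut. r[k] is the best of p[i]+r[k−i] over all sellable i≤k, charging 2 whenever i<k.
r[1] = 2
r[2] = max(2+2-2, 6+0) = 6
r[3] = max(2+6-2, 6+2-2, 5+0) = 6
r[4] = max(2+6-2, 6+6-2, 5+2-2, 7+0) = 10
r[5] = max(2+10-2, 6+6-2, 5+6-2, 7+2-2, 18+0) = 18
r[6] = max(2+18-2, 6+10-2, 5+6-2, 7+6-2, 18+2-2, 19+0) = 19
r[7] = max(2+19-2, 6+18-2, 5+10-2, …, 19+2-2, 13+0) = 22
r[8] = max(2+22-2, 6+19-2, 5+18-2, …, 13+2-2, 34+0) = 34
r[9] = max(2+34-2, 6+22-2, 5+19-2, …, 34+2-2, 35+0) = 35
r[10] = max(2+35-2, 6+34-2, 5+22-2, …, 35+2-2, 29+0) = 38
One optimal plan: pieces 8 + 2 (1 cut) → $40 − $2 = $38.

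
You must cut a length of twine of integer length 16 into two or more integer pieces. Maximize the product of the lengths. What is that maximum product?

324

Define f[k] = max over 1≤i<k of i · max(k−i, f[k−i]); the inner max lets the remainder stay uncut if that's better.
f[2] = 1*max(1,0) = 1*1 = 1
f[3] = max(1*2, 2*1) = 2
f[4] = max(1*3, 2*2, 3*1) = 4
f[5] = max(1*4, 2*3, 3*2, 4*1) = 6
f[6] = max(1*6, 2*4, 3*3, 4*2, 5*1) = 9
f[7] = max(1*9, 2*6, 3*4, 4*3, 5*2, 6*1) = 12
f[8] = max(1*12, 2*9, 3*6, …, 6*2, 7*1) = 18
f[9] = max(1*18, 2*12, 3*9, …, 7*2, 8*1) = 27
f[10] = max(1*27, 2*18, 3*12, …, 8*2, 9*1) = 36
f[11] = max(1*36, 2*27, 3*18, …, 9*2, 10*1) = 54
f[12] = max(1*54, 2*36, 3*27, …, 10*2, 11*1) = 81
f[13] = max(1*81, 2*54, 3*36, …, 11*2, 12*1) = 108
f[14] = max(1*108, 2*81, 3*54, …, 12*2, 13*1) = 162
f[15] = max(1*162, 2*108, 3*81, …, 13*2, 14*1) = 243
f[16] = max(1*243, 2*162, 3*108, …, 14*2, 15*1) = 324
One optimal split: 3 + 3 + 3 + 3 + 2 + 2; product 3*3*3*3*2*2 = 324.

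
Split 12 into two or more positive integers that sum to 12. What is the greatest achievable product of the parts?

81

Let m[k] be the best product for length k (with at least one cut). For each first piece i, the rest contributes max(k−i, m[k−i]).
Small cases: m[2]=1, m[3]=2, m[4]=4, m[5]=6.
m[6] = max(1×6, 2×4, 3×3, 4×2, 5×1) = 9
m[7] = max(1×9, 2×6, 3×4, 4×3, 5×2, 6×1) = 12
m[8] = max(1×12, 2×9, 3×6, …, 6×2, 7×1) = 18
m[9] = max(1×18, 2×12, 3×9, …, 7×2, 8×1) = 27
m[10] = max(1×27, 2×18, 3×12, …, 8×2, 9×1) = 36
m[11] = max(1×36, 2×27, 3×18, …, 9×2, 10×1) = 54
m[12] = max(1×54, 2×36, 3×27, …, 10×2, 11×1) = 81
One optimal split: 3 + 3 + 3 + 3; product 3×3×3×3 = 81.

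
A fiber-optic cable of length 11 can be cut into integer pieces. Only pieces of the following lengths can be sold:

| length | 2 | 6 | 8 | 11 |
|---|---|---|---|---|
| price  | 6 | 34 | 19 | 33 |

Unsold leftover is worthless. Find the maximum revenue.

46

Let best[k] be the best obtainable value from length k. For each k, try every first piece i and keep the best of price[i] + best[k−i].
best[1] = 0
best[2] = 6
best[3] = 6
best[4] = 12  (first piece 2, then best[2]=6)
best[5] = 12
best[6] = max(6+12, 34+0) = 34
best[7] = max(6+12, 34+0) = 34
best[8] = max(6+34, 34+6, 19+0) = 40
best[9] = max(6+34, 34+6, 19+0) = 40
best[10] = max(6+40, 34+12, 19+6) = 46
best[11] = max(6+40, 34+12, 19+6, 33+0) = 46
One optimal cutting: pieces 6 + 2 + 2 with 1 meter of scrap → $46.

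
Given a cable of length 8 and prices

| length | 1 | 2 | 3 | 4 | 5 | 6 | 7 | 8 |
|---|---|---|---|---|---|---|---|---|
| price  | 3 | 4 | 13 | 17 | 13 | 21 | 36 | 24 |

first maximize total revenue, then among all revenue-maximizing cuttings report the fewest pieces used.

2

Build r[k] bottom-up: r[k] = max over allowed piece i of (p[i] + r[k−i]).
r[1] = 3
r[2] = max(3+3, 4+0) = 6
r[3] = max(3+6, 4+3, 13+0) = 13
r[4] = max(3+13, 4+6, 13+3, 17+0) = 17
r[5] = max(3+17, 4+13, 13+6, 17+3, 13+0) = 20
r[6] = max(3+20, 4+17, 13+13, 17+6, 13+3, 21+0) = 26
r[7] = max(3+26, 4+20, 13+17, …, 21+3, 36+0) = 36
r[8] = max(3+36, 4+26, 13+20, …, 36+3, 24+0) = 39
Maximum revenue is 39.
Now minimize piece count subject to staying optimal: for each k, pieces[k] = 1 + min over i with p[i]+r[k−i]=r[k] of pieces[k−i].
pieces[5] = 2
pieces[6] = 2
pieces[7] = 1
pieces[8] = 2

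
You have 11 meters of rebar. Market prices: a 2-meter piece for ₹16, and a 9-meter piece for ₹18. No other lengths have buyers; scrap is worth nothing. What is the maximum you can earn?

80

Let r[k] be the best obtainable value from length k. For each k, try every first piece i and keep the best of price[i] + r[k−i].
r[1] = 0
r[2] = 16
r[3] = 16
r[4] = 32  (first piece 2, then r[2]=16)
r[5] = 32
r[6] = 48  (first piece 2, then r[4]=32)
r[7] = 48
r[8] = 64  (first piece 2, then r[6]=48)
r[9] = max(16+48, 18+0) = 64
r[10] = max(16+64, 18+0) = 80
r[11] = max(16+64, 18+16) = 80
One optimal cutting: pieces 2 + 2 + 2 + 2 + 2 with 1 meter of scrap → ₹80.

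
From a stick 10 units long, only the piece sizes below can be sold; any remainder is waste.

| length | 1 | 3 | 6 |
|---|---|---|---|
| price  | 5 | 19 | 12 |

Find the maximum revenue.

62

Consider every possible first cut. f[k] is the best of p[i]+f[k−i] over all sellable i≤k.
f[1] = 5
f[2] = 10  (first piece 1, then f[1]=5)
f[3] = max(5+10, 19+0) = 19
f[4] = max(5+19, 19+5) = 24
f[5] = max(5+24, 19+10) = 29
f[6] = max(5+29, 19+19, 12+0) = 38
f[7] = max(5+38, 19+24, 12+5) = 43
f[8] = max(5+43, 19+29, 12+10) = 48
f[9] = max(5+48, 19+38, 12+19) = 57
f[10] = max(5+57, 19+43, 12+24) = 62
One optimal cutting: 3 + 3 + 3 + 1 → 62.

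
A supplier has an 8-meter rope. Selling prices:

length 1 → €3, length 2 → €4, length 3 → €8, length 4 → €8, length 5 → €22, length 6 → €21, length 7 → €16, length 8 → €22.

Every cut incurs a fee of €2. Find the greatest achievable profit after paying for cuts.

Build r[k] bottom-up: r[k] = max over allowed piece i of (p[i] + r[k−i]) − 2 per cut.
r[1] = 3
r[2] = max(3+3-2, 4+0) = 4
r[3] = max(3+4-2, 4+3-2, 8+0) = 8
r[4] = max(3+8-2, 4+4-2, 8+3-2, 8+0) = 9
r[5] = max(3+9-2, 4+8-2, 8+4-2, 8+3-2, 22+0) = 22
r[6] = max(3+22-2, 4+9-2, 8+8-2, 8+4-2, 22+3-2, 21+0) = 23
r[7] = max(3+23-2, 4+22-2, 8+9-2, …, 21+3-2, 16+0) = 24
r[8] = max(3+24-2, 4+23-2, 8+22-2, …, 16+3-2, 22+0) = 28
One optimal plan: pieces 5 + 3 (1 cut) → €30 − €2 = €28.

28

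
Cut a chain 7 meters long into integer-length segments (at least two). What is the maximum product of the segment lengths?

Define P[k] = max over 1≤i<k of i · max(k−i, P[k−i]); the inner max lets the remainder stay uncut if that's better.
P[2] = 1×max(1,0) = 1×1 = 1
P[3] = 1×max(2,1) = 1×2 = 2
P[4] = 2×max(2,1) = 2×2 = 4
P[5] = 2×max(3,2) = 2×3 = 6
P[6] = 3×max(3,2) = 3×3 = 9
P[7] = 2×max(5,6) = 2×6 = 12
One optimal split: 3 + 2 + 2; product 3×2×2 = 12.

12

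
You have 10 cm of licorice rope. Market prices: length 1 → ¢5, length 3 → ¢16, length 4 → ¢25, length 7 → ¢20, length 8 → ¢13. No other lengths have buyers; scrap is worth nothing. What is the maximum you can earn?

Build best[k] bottom-up: best[k] = max over allowed piece i of (p[i] + best[k−i]).
best[1] = 5
best[2] = 10  (first piece 1, then best[1]=5)
best[3] = 16
best[4] = 25
best[5] = 30  (first piece 1, then best[4]=25)
best[6] = 35  (first piece 1, then best[5]=30)
best[7] = 41  (first piece 3, then best[4]=25)
best[8] = 50  (first piece 4, then best[4]=25)
best[9] = 55  (first piece 1, then best[8]=50)
best[10] = 60  (first piece 1, then best[9]=55)
One optimal cutting: 4 + 4 + 1 + 1 → ¢60.

60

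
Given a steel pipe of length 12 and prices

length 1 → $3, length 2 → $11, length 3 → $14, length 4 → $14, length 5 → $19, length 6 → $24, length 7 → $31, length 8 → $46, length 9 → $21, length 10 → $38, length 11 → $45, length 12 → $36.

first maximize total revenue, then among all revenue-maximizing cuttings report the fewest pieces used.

3

Let r[k] be the best obtainable value from length k. For each k, try every first piece i and keep the best of price[i] + r[k−i].
r[1] = 3
r[2] = max(3+3, 11+0) = 11
r[3] = max(3+11, 11+3, 14+0) = 14
r[4] = max(3+14, 11+11, 14+3, 14+0) = 22
r[5] = max(3+22, 11+14, 14+11, 14+3, 19+0) = 25
r[6] = max(3+25, 11+22, 14+14, 14+11, 19+3, 24+0) = 33
r[7] = max(3+33, 11+25, 14+22, …, 24+3, 31+0) = 36
r[8] = max(3+36, 11+33, 14+25, …, 31+3, 46+0) = 46
r[9] = max(3+46, 11+36, 14+33, …, 46+3, 21+0) = 49
r[10] = max(3+49, 11+46, 14+36, …, 21+3, 38+0) = 57
r[11] = max(3+57, 11+49, 14+46, …, 38+3, 45+0) = 60
r[12] = max(3+60, 11+57, 14+49, …, 45+3, 36+0) = 68
Maximum revenue is $68.
Now minimize piece count subject to staying optimal: for each k, pieces[k] = 1 + min over i with p[i]+r[k−i]=r[k] of pieces[k−i].
pieces[9] = 2
pieces[10] = 2
pieces[11] = 2
pieces[12] = 3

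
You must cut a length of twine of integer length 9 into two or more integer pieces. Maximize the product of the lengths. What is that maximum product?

Fill prod[k] for k=2..9: at each k try every first piece i and multiply by the better of (k−i) uncut or prod[k−i].
prod[2] = 1·max(1,0) = 1·1 = 1
prod[3] = 1·max(2,1) = 1·2 = 2
prod[4] = 2·max(2,1) = 2·2 = 4
prod[5] = 2·max(3,2) = 2·3 = 6
prod[6] = 3·max(3,2) = 3·3 = 9
prod[7] = 2·max(5,6) = 2·6 = 12
prod[8] = 2·max(6,9) = 2·9 = 18
prod[9] = 3·max(6,9) = 3·9 = 27
One optimal split: 3 + 3 + 3; product 3·3·3 = 27.

27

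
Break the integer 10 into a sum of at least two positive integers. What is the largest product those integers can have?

36

Define P[k] = max over 1≤i<k of i · max(k−i, P[k−i]); the inner max lets the remainder stay uncut if that's better.
Small cases: P[2]=1, P[3]=2, P[4]=4, P[5]=6.
P[6] = max(1·6, 2·4, 3·3, 4·2, 5·1) = 9
P[7] = max(1·9, 2·6, 3·4, 4·3, 5·2, 6·1) = 12
P[8] = max(1·12, 2·9, 3·6, …, 6·2, 7·1) = 18
P[9] = max(1·18, 2·12, 3·9, …, 7·2, 8·1) = 27
P[10] = max(1·27, 2·18, 3·12, …, 8·2, 9·1) = 36
One optimal split: 3 + 3 + 2 + 2; product 3·3·2·2 = 36.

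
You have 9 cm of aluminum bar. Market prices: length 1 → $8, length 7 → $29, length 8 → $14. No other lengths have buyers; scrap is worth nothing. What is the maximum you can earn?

72

Build best[k] bottom-up: best[k] = max over allowed piece i of (p[i] + best[k−i]).
best[1] = 8
best[2] = 16  (first piece 1, then best[1]=8)
best[3] = 24  (first piece 1, then best[2]=16)
best[4] = 32  (first piece 1, then best[3]=24)
best[5] = 40  (first piece 1, then best[4]=32)
best[6] = 48  (first piece 1, then best[5]=40)
best[7] = max(8+48, 29+0) = 56
best[8] = max(8+56, 29+8, 14+0) = 64
best[9] = max(8+64, 29+16, 14+8) = 72
One optimal cutting: 1 + 1 + 1 + 1 + 1 + 1 + 1 + 1 + 1 → $72.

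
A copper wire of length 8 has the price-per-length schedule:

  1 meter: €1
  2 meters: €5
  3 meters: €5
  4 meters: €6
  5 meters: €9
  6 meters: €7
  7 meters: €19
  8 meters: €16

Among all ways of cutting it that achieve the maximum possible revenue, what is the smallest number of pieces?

2

Consider every possible first cut. r[k] is the best of p[i]+r[k−i] over all sellable i≤k.
r[1] = 1
r[2] = 5
r[3] = 6  (first piece 1, then r[2]=5)
r[4] = 10  (first piece 2, then r[2]=5)
r[5] = 11  (first piece 1, then r[4]=10)
r[6] = 15  (first piece 2, then r[4]=10)
r[7] = 19
r[8] = 20  (first piece 1, then r[7]=19)
Maximum revenue is €20.
Now minimize piece count subject to staying optimal: for each k, pieces[k] = 1 + min over i with p[i]+r[k−i]=r[k] of pieces[k−i].
pieces[5] = 3
pieces[6] = 3
pieces[7] = 1
pieces[8] = 2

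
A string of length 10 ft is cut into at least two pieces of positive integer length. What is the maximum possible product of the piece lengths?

Fill g[k] for k=2..10: at each k try every first piece i and multiply by the better of (k−i) uncut or g[k−i].
g[2] = 1×max(1,0) = 1×1 = 1
g[3] = max(1×2, 2×1) = 2
g[4] = max(1×3, 2×2, 3×1) = 4
g[5] = max(1×4, 2×3, 3×2, 4×1) = 6
g[6] = max(1×6, 2×4, 3×3, 4×2, 5×1) = 9
g[7] = max(1×9, 2×6, 3×4, 4×3, 5×2, 6×1) = 12
g[8] = max(1×12, 2×9, 3×6, …, 6×2, 7×1) = 18
g[9] = max(1×18, 2×12, 3×9, …, 7×2, 8×1) = 27
g[10] = max(1×27, 2×18, 3×12, …, 8×2, 9×1) = 36
One optimal split: 3 + 3 + 2 + 2; product 3×3×2×2 = 36.

36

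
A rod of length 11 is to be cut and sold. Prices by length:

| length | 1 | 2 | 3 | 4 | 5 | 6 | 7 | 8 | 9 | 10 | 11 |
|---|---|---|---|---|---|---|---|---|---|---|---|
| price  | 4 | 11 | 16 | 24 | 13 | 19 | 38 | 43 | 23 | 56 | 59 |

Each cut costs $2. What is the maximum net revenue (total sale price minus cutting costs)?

Let net[k] be the best obtainable value from length k. For each k, try every first piece i and keep the best of price[i] + net[k−i] minus the 2 cut fee when i<k.
net[1] = 4
net[2] = max(4+4-2, 11+0) = 11
net[3] = max(4+11-2, 11+4-2, 16+0) = 16
net[4] = max(4+16-2, 11+11-2, 16+4-2, 24+0) = 24
net[5] = max(4+24-2, 11+16-2, 16+11-2, 24+4-2, 13+0) = 26
net[6] = max(4+26-2, 11+24-2, 16+16-2, 24+11-2, 13+4-2, 19+0) = 33
net[7] = max(4+33-2, 11+26-2, 16+24-2, …, 19+4-2, 38+0) = 38
net[8] = max(4+38-2, 11+33-2, 16+26-2, …, 38+4-2, 43+0) = 46
net[9] = max(4+46-2, 11+38-2, 16+33-2, …, 43+4-2, 23+0) = 48
net[10] = max(4+48-2, 11+46-2, 16+38-2, …, 23+4-2, 56+0) = 56
net[11] = max(4+56-2, 11+48-2, 16+46-2, …, 56+4-2, 59+0) = 60
One optimal plan: pieces 4 + 4 + 3 (2 cuts) → $64 − $4 = $60.

60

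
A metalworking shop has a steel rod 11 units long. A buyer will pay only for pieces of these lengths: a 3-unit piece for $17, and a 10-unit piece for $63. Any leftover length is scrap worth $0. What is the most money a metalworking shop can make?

Let f[k] be the best obtainable value from length k. For each k, try every first piece i and keep the best of price[i] + f[k−i].
f[1] = 0
f[2] = 0
f[3] = 17
f[4] = 17
f[5] = 17
f[6] = 34  (first piece 3, then f[3]=17)
f[7] = 34
f[8] = 34
f[9] = 51  (first piece 3, then f[6]=34)
f[10] = 63
f[11] = 63
One optimal cutting: pieces 10 with 1 unit of scrap → $63.

63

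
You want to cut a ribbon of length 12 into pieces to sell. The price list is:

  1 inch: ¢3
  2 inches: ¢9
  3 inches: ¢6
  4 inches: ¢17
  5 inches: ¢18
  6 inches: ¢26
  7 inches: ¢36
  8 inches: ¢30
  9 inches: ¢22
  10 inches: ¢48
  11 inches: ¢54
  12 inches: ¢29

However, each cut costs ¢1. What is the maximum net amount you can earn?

56

Let r[k] be the best obtainable value from length k. For each k, try every first piece i and keep the best of price[i] + r[k−i] minus the 1 cut fee when i<k.
r[1] = 3
r[2] = 9
r[3] = 11  (first piece 1, then r[2]=9)
r[4] = 17  (first piece 2, then r[2]=9)
r[5] = 19  (first piece 1, then r[4]=17)
r[6] = 26
r[7] = 36
r[8] = 38  (first piece 1, then r[7]=36)
r[9] = 44  (first piece 2, then r[7]=36)
r[10] = 48
r[11] = 54
r[12] = 56  (first piece 1, then r[11]=54)
One optimal plan: pieces 11 + 1 (1 cut) → ¢57 − ¢1 = ¢56.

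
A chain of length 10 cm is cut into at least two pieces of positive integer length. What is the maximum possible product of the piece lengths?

Fill g[k] for k=2..10: at each k try every first piece i and multiply by the better of (k−i) uncut or g[k−i].
g[2] = 1*max(1,0) = 1*1 = 1
g[3] = 1*max(2,1) = 1*2 = 2
g[4] = 2*max(2,1) = 2*2 = 4
g[5] = 2*max(3,2) = 2*3 = 6
g[6] = 3*max(3,2) = 3*3 = 9
g[7] = 2*max(5,6) = 2*6 = 12
g[8] = 2*max(6,9) = 2*9 = 18
g[9] = 3*max(6,9) = 3*9 = 27
g[10] = 2*max(8,18) = 2*18 = 36
One optimal split: 3 + 3 + 2 + 2; product 3*3*2*2 = 36.

36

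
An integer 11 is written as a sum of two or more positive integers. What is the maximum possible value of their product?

Fill P[k] for k=2..11: at each k try every first piece i and multiply by the better of (k−i) uncut or P[k−i].
P[2] = 1*max(1,0) = 1*1 = 1
P[3] = 1*max(2,1) = 1*2 = 2
P[4] = 2*max(2,1) = 2*2 = 4
P[5] = 2*max(3,2) = 2*3 = 6
P[6] = 3*max(3,2) = 3*3 = 9
P[7] = 2*max(5,6) = 2*6 = 12
P[8] = 2*max(6,9) = 2*9 = 18
P[9] = 3*max(6,9) = 3*9 = 27
P[10] = 2*max(8,18) = 2*18 = 36
P[11] = 2*max(9,27) = 2*27 = 54
One optimal split: 3 + 3 + 3 + 2; product 3*3*3*2 = 54.

54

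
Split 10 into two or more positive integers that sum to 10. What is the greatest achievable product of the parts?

Fill f[k] for k=2..10: at each k try every first piece i and multiply by the better of (k−i) uncut or f[k−i].
f[2] = 1*max(1,0) = 1*1 = 1
f[3] = max(1*2, 2*1) = 2
f[4] = max(1*3, 2*2, 3*1) = 4
f[5] = max(1*4, 2*3, 3*2, 4*1) = 6
f[6] = max(1*6, 2*4, 3*3, 4*2, 5*1) = 9
f[7] = max(1*9, 2*6, 3*4, 4*3, 5*2, 6*1) = 12
f[8] = max(1*12, 2*9, 3*6, …, 6*2, 7*1) = 18
f[9] = max(1*18, 2*12, 3*9, …, 7*2, 8*1) = 27
f[10] = max(1*27, 2*18, 3*12, …, 8*2, 9*1) = 36
One optimal split: 3 + 3 + 2 + 2; product 3*3*2*2 = 36.

36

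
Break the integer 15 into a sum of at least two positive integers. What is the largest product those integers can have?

Fill g[k] for k=2..15: at each k try every first piece i and multiply by the better of (k−i) uncut or g[k−i].
Small cases: g[2]=1, g[3]=2, g[4]=4, g[5]=6, g[6]=9, g[7]=12, g[8]=18.
g[9] = 3·max(6,9) = 3·9 = 27
g[10] = 2·max(8,18) = 2·18 = 36
g[11] = 2·max(9,27) = 2·27 = 54
g[12] = 3·max(9,27) = 3·27 = 81
g[13] = 2·max(11,54) = 2·54 = 108
g[14] = 2·max(12,81) = 2·81 = 162
g[15] = 3·max(12,81) = 3·81 = 243
One optimal split: 3 + 3 + 3 + 3 + 3; product 3·3·3·3·3 = 243.

243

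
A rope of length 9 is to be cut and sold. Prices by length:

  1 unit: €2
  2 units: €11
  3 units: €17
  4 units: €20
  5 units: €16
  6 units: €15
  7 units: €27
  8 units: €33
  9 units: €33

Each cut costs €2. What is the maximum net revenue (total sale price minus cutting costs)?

47

Let r[k] be the best obtainable value from length k. For each k, try every first piece i and keep the best of price[i] + r[k−i] minus the 2 cut fee when i<k.
r[1] = 2
r[2] = max(2+2-2, 11+0) = 11
r[3] = max(2+11-2, 11+2-2, 17+0) = 17
r[4] = max(2+17-2, 11+11-2, 17+2-2, 20+0) = 20
r[5] = max(2+20-2, 11+17-2, 17+11-2, 20+2-2, 16+0) = 26
r[6] = max(2+26-2, 11+20-2, 17+17-2, 20+11-2, 16+2-2, 15+0) = 32
r[7] = max(2+32-2, 11+26-2, 17+20-2, …, 15+2-2, 27+0) = 35
r[8] = max(2+35-2, 11+32-2, 17+26-2, …, 27+2-2, 33+0) = 41
r[9] = max(2+41-2, 11+35-2, 17+32-2, …, 33+2-2, 33+0) = 47
One optimal plan: pieces 3 + 3 + 3 (2 cuts) → €51 − €4 = €47.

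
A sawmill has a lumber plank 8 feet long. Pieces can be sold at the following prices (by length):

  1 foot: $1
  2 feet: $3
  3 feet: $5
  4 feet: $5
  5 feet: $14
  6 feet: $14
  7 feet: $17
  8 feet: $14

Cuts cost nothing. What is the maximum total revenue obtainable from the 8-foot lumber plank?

Let R[k] be the best obtainable value from length k. For each k, try every first piece i and keep the best of price[i] + R[k−i].
R[1] = 1
R[2] = max(1+1, 3+0) = 3
R[3] = max(1+3, 3+1, 5+0) = 5
R[4] = max(1+5, 3+3, 5+1, 5+0) = 6
R[5] = max(1+6, 3+5, 5+3, 5+1, 14+0) = 14
R[6] = max(1+14, 3+6, 5+5, 5+3, 14+1, 14+0) = 15
R[7] = max(1+15, 3+14, 5+6, …, 14+1, 17+0) = 17
R[8] = max(1+17, 3+15, 5+14, …, 17+1, 14+0) = 19
One optimal cutting: 5 + 3 → $14 + $5 = $19.

19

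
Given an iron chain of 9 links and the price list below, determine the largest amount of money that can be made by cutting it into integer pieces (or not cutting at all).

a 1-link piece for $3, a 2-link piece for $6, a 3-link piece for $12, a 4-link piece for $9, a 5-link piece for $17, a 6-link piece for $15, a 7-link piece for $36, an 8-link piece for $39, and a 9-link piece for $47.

Let best[k] be the best obtainable value from length k. For each k, try every first piece i and keep the best of price[i] + best[k−i].
best[1] = 3
best[2] = 6  (first piece 1, then best[1]=3)
best[3] = 12
best[4] = 15  (first piece 1, then best[3]=12)
best[5] = 18  (first piece 1, then best[4]=15)
best[6] = 24  (first piece 3, then best[3]=12)
best[7] = 36
best[8] = 39  (first piece 1, then best[7]=36)
best[9] = 47
Best is to sell the whole 9-link piece uncut for $47.

47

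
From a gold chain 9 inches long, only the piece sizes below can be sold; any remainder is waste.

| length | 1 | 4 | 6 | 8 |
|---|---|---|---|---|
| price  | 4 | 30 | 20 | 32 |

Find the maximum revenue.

Let f[k] be the best obtainable value from length k. For each k, try every first piece i and keep the best of price[i] + f[k−i].
f[1] = 4
f[2] = 8  (first piece 1, then f[1]=4)
f[3] = 12  (first piece 1, then f[2]=8)
f[4] = 30
f[5] = 34  (first piece 1, then f[4]=30)
f[6] = 38  (first piece 1, then f[5]=34)
f[7] = 42  (first piece 1, then f[6]=38)
f[8] = 60  (first piece 4, then f[4]=30)
f[9] = 64  (first piece 1, then f[8]=60)
One optimal cutting: 4 + 4 + 1 → $64.

64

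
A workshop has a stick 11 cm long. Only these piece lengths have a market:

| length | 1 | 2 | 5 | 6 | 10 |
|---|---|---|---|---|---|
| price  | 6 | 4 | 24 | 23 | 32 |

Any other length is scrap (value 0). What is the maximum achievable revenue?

66

Consider every possible first cut. best[k] is the best of p[i]+best[k−i] over all sellable i≤k.
best[1] = 6
best[2] = 12  (first piece 1, then best[1]=6)
best[3] = 18  (first piece 1, then best[2]=12)
best[4] = 24  (first piece 1, then best[3]=18)
best[5] = 30  (first piece 1, then best[4]=24)
best[6] = 36  (first piece 1, then best[5]=30)
best[7] = 42  (first piece 1, then best[6]=36)
best[8] = 48  (first piece 1, then best[7]=42)
best[9] = 54  (first piece 1, then best[8]=48)
best[10] = 60  (first piece 1, then best[9]=54)
best[11] = 66  (first piece 1, then best[10]=60)
One optimal cutting: 1 + 1 + 1 + 1 + 1 + 1 + 1 + 1 + 1 + 1 + 1 → 66.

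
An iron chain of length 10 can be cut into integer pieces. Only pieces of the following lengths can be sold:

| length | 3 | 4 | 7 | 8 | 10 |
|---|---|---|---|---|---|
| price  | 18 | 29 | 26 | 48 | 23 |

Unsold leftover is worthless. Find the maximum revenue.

Let f[k] be the best obtainable value from length k. For each k, try every first piece i and keep the best of price[i] + f[k−i].
f[1] = 0
f[2] = 0
f[3] = 18
f[4] = max(18+0, 29+0) = 29
f[5] = max(18+0, 29+0) = 29
f[6] = max(18+18, 29+0) = 36
f[7] = max(18+29, 29+18, 26+0) = 47
f[8] = max(18+29, 29+29, 26+0, 48+0) = 58
f[9] = max(18+36, 29+29, 26+0, 48+0) = 58
f[10] = max(18+47, 29+36, 26+18, 48+0, 23+0) = 65
One optimal cutting: 4 + 3 + 3 → $65.

65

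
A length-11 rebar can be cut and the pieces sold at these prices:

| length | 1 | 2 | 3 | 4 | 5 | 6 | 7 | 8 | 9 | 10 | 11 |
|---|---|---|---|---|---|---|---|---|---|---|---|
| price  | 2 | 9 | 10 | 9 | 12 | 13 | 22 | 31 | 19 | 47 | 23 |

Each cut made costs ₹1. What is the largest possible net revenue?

48

Build r[k] bottom-up: r[k] = max over allowed piece i of (p[i] + r[k−i]) − 1 per cut.
r[1] = 2
r[2] = 9
r[3] = 10  (first piece 1, then r[2]=9)
r[4] = 17  (first piece 2, then r[2]=9)
r[5] = 18  (first piece 1, then r[4]=17)
r[6] = 25  (first piece 2, then r[4]=17)
r[7] = 26  (first piece 1, then r[6]=25)
r[8] = 33  (first piece 2, then r[6]=25)
r[9] = 34  (first piece 1, then r[8]=33)
r[10] = 47
r[11] = 48  (first piece 1, then r[10]=47)
One optimal plan: pieces 10 + 1 (1 cut) → ₹49 − ₹1 = ₹48.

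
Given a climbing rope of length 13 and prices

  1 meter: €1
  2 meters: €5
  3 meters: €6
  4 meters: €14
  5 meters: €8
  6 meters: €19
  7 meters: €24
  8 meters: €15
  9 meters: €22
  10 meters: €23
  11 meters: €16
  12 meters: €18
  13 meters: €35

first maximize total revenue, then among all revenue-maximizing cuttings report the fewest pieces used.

2

Build r[k] bottom-up: r[k] = max over allowed piece i of (p[i] + r[k−i]).
r[1] = 1
r[2] = max(1+1, 5+0) = 5
r[3] = max(1+5, 5+1, 6+0) = 6
r[4] = max(1+6, 5+5, 6+1, 14+0) = 14
r[5] = max(1+14, 5+6, 6+5, 14+1, 8+0) = 15
r[6] = max(1+15, 5+14, 6+6, 14+5, 8+1, 19+0) = 19
r[7] = max(1+19, 5+15, 6+14, …, 19+1, 24+0) = 24
r[8] = max(1+24, 5+19, 6+15, …, 24+1, 15+0) = 28
r[9] = max(1+28, 5+24, 6+19, …, 15+1, 22+0) = 29
r[10] = max(1+29, 5+28, 6+24, …, 22+1, 23+0) = 33
r[11] = max(1+33, 5+29, 6+28, …, 23+1, 16+0) = 38
r[12] = max(1+38, 5+33, 6+29, …, 16+1, 18+0) = 42
r[13] = max(1+42, 5+38, 6+33, …, 18+1, 35+0) = 43
Maximum revenue is €43.
Now minimize piece count subject to staying optimal: for each k, pieces[k] = 1 + min over i with p[i]+r[k−i]=r[k] of pieces[k−i].
pieces[10] = 2
pieces[11] = 2
pieces[12] = 3
pieces[13] = 2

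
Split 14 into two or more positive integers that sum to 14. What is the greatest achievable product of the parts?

Define f[k] = max over 1≤i<k of i · max(k−i, f[k−i]); the inner max lets the remainder stay uncut if that's better.
Small cases: f[2]=1, f[3]=2, f[4]=4, f[5]=6, f[6]=9, f[7]=12.
f[8] = 2*max(6,9) = 2*9 = 18
f[9] = 3*max(6,9) = 3*9 = 27
f[10] = 2*max(8,18) = 2*18 = 36
f[11] = 2*max(9,27) = 2*27 = 54
f[12] = 3*max(9,27) = 3*27 = 81
f[13] = 2*max(11,54) = 2*54 = 108
f[14] = 2*max(12,81) = 2*81 = 162
One optimal split: 3 + 3 + 3 + 3 + 2; product 3*3*3*3*2 = 162.

162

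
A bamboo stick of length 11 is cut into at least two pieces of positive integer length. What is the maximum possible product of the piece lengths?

54

Define m[k] = max over 1≤i<k of i · max(k−i, m[k−i]); the inner max lets the remainder stay uncut if that's better.
m[2] = 1×max(1,0) = 1×1 = 1
m[3] = max(1×2, 2×1) = 2
m[4] = max(1×3, 2×2, 3×1) = 4
m[5] = max(1×4, 2×3, 3×2, 4×1) = 6
m[6] = max(1×6, 2×4, 3×3, 4×2, 5×1) = 9
m[7] = max(1×9, 2×6, 3×4, 4×3, 5×2, 6×1) = 12
m[8] = max(1×12, 2×9, 3×6, …, 6×2, 7×1) = 18
m[9] = max(1×18, 2×12, 3×9, …, 7×2, 8×1) = 27
m[10] = max(1×27, 2×18, 3×12, …, 8×2, 9×1) = 36
m[11] = max(1×36, 2×27, 3×18, …, 9×2, 10×1) = 54
One optimal split: 3 + 3 + 3 + 2; product 3×3×3×2 = 54.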